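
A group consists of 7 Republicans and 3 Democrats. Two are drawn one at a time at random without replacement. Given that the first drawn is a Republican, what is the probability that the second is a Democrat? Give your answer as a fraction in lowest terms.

After removing one Republican, 9 remain: 6 Republicans and 3 Democrats.
So the probability the next is a Democrat is 3/9 = 1/3.

1/3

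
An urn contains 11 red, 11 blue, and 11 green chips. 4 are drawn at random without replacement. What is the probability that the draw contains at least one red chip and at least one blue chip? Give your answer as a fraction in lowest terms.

There are C(33,4) = 40920 possible draws.
By inclusion-exclusion on the complements, draws missing all red or all blue: C(22,4) + C(22,4) − C(11,4) = 7315 + 7315 − 330 = 14300.
So draws with at least one of each: 40920 − 14300 = 26620, probability 26620/40920 = 121/186.

121/186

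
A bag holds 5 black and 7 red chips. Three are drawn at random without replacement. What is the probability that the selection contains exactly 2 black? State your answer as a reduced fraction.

7/22

Total number of selections: C(12,3) = 220.
Selections with exactly 2 black: choose 2 of the 5 black and 1 of the 7 red, C(5,2)·C(7,1) = 10·7 = 70.
Probability = 70/220 = 7/22.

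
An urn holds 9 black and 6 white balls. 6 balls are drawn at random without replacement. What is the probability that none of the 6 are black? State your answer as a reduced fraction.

1/5005

There are C(15,6) = 5005 possible selections.
Selections with no black (all white): C(6,6) = 1.
Probability = 1/5005.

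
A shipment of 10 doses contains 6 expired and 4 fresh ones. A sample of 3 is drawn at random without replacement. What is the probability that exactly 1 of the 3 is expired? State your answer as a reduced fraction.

Total number of selections: C(10,3) = 120.
Selections with exactly 1 expired: choose 1 of the 6 expired and 2 of the 4 fresh, C(6,1)·C(4,2) = 6·6 = 36.
Probability = 36/120 = 3/10.

3/10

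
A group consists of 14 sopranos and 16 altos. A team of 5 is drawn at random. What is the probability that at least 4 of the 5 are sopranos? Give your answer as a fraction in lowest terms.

11/87

Total selections: C(30,5) = 142506.
Favorable selections (at least 4 sopranos): C(14,4)·C(16,1) + C(14,5)·C(16,0) = 16016 + 2002 = 18018.
Probability = 18018/142506 = 11/87.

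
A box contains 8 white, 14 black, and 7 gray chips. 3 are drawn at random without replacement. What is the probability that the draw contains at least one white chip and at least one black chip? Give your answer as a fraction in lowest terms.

There are C(29,3) = 3654 possible draws.
By inclusion-exclusion on the complements, draws missing all white or all black: C(21,3) + C(15,3) − C(7,3) = 1330 + 455 − 35 = 1750.
So draws with at least one of each: 3654 − 1750 = 1904, probability 1904/3654 = 136/261.

136/261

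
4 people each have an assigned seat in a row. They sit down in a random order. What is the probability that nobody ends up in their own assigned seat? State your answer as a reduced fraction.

3/8

There are 4! = 24 seatings.
By inclusion-exclusion, seatings with no fixed points: C(4,0)·4! − C(4,1)·3! + C(4,2)·2! − C(4,3)·1! + C(4,4)·0! = 9.
Probability = 9/24 = 3/8.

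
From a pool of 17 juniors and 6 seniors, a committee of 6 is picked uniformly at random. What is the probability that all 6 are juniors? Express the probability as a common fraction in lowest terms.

There are C(23,6) = 100947 possible selections.
Selections with all juniors: C(17,6) = 12376.
Probability = 12376/100947 = 1768/14421.

1768/14421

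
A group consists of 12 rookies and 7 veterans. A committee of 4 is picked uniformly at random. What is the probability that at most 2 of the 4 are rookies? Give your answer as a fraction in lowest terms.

1841/3876

Total selections: C(19,4) = 3876.
Count the complement (more than 2 rookies): C(12,3)·C(7,1) + C(12,4)·C(7,0) = 1540 + 495 = 2035.
Probability = 1 − 2035/3876 = 1841/3876.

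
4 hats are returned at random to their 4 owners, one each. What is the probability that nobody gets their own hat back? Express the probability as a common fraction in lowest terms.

3/8

There are 4! = 24 assignments.
By inclusion-exclusion, assignments with no fixed points: C(4,0)·4! − C(4,1)·3! + C(4,2)·2! − C(4,3)·1! + C(4,4)·0! = 9.
Probability = 9/24 = 3/8.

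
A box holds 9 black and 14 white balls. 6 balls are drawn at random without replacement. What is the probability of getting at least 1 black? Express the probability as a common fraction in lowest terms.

424/437

There are C(23,6) = 100947 ways to choose the 6.
The complement is all 6 are white: C(14,6) = 3003.
Probability = 1 − 3003/100947 = 97944/100947 = 424/437.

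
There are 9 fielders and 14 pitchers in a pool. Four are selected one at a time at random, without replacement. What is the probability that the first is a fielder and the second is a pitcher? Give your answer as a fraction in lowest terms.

Multiply the conditional probabilities at each draw: 9/23 · 14/22 = 126/506 = 63/253.

63/253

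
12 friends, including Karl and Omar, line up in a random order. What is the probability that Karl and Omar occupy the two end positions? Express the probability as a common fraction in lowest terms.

There are 12! = 479001600 arrangements.
Place Karl and Omar at the ends in 2 ways, arrange the remaining 10 in 10! = 3628800 ways: 2·3628800 = 7257600.
Probability = 7257600/479001600 = 1/66.

1/66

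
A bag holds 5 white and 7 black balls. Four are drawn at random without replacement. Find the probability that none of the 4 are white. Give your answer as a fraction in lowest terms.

7/99

There are C(12,4) = 495 possible selections.
Selections with no white (all black): C(7,4) = 35.
Probability = 35/495 = 7/99.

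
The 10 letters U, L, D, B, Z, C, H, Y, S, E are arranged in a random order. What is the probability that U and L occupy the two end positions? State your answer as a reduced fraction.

1/45

There are 10! = 3628800 arrangements.
Place U and L at the ends in 2 ways, arrange the remaining 8 in 8! = 40320 ways: 2·40320 = 80640.
Probability = 80640/3628800 = 1/45.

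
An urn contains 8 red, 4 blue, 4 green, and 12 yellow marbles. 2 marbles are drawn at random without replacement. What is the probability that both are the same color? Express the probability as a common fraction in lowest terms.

53/189

There are C(28,2) = 378 ways to draw 2 marbles.
All same color: C(8,2) + C(4,2) + C(4,2) + C(12,2) = 28 + 6 + 6 + 66 = 106.
Probability = 106/378 = 53/189.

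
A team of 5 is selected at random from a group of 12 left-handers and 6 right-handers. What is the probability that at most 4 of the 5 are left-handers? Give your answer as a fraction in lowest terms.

108/119

Total selections: C(18,5) = 8568.
Favorable selections (at most 4 left-handers): C(12,0)·C(6,5) + C(12,1)·C(6,4) + C(12,2)·C(6,3) + C(12,3)·C(6,2) + C(12,4)·C(6,1) = 6 + 180 + 1320 + 3300 + 2970 = 7776.
Probability = 7776/8568 = 108/119.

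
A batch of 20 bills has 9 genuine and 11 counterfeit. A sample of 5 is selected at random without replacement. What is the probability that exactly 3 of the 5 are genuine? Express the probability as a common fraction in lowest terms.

There are C(20,5) = 15504 ways to choose 5 from 20.
Selections with exactly 3 genuine: choose 3 of the 9 genuine and 2 of the 11 counterfeit, C(9,3)·C(11,2) = 84·55 = 4620.
Probability = 4620/15504 = 385/1292.

385/1292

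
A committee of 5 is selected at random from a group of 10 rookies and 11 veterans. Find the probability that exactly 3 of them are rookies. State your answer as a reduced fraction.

2200/6783

Total number of selections: C(21,5) = 20349.
Selections with exactly 3 rookies: choose 3 of the 10 rookies and 2 of the 11 veterans, C(10,3)·C(11,2) = 120·55 = 6600.
Probability = 6600/20349 = 2200/6783.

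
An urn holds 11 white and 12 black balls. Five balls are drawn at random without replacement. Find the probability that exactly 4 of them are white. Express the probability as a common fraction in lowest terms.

There are C(23,5) = 33649 ways to choose 5 from 23.
Selections with exactly 4 white: choose 4 of the 11 white and 1 of the 12 black, C(11,4)·C(12,1) = 330·12 = 3960.
Probability = 3960/33649 = 360/3059.

360/3059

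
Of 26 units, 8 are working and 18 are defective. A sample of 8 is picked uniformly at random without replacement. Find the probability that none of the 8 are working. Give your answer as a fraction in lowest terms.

There are C(26,8) = 1562275 possible selections.
Selections with no working (all defective): C(18,8) = 43758.
Probability = 43758/1562275 = 306/10925.

306/10925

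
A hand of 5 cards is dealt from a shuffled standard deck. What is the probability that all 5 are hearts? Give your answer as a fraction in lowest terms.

There are C(52,5) = 2598960 possible 5-card hands.
Hands that are all hearts: C(13,5) = 1287.
Probability = 1287/2598960 = 33/66640.

33/66640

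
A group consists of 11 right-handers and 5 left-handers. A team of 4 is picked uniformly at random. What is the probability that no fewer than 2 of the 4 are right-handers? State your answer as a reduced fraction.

There are C(16,4) = 1820 ways to choose the 4.
Count the complement (fewer than 2 right-handers): C(11,0)·C(5,4) + C(11,1)·C(5,3) = 5 + 110 = 115.
Probability = 1 − 115/1820 = 1705/1820 = 341/364.

341/364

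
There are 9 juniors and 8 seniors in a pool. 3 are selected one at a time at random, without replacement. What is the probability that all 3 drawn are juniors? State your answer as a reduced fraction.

21/170

Multiply the conditional probabilities at each draw: 9/17 · 8/16 · 7/15 = 504/4080 = 21/170.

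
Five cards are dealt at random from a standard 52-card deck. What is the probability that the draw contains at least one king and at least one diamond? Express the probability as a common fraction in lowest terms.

There are C(52,5) = 2598960 possible draws.
By inclusion-exclusion on the complements, draws missing all kings or all diamonds: C(48,5) + C(39,5) − C(36,5) = 1712304 + 575757 − 376992 = 1911069.
So draws with at least one of each: 2598960 − 1911069 = 687891, probability 687891/2598960 = 229297/866320.

229297/866320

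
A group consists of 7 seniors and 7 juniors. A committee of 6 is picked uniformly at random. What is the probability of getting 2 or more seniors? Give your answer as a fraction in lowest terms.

37/39

Total selections: C(14,6) = 3003.
Count the complement (fewer than 2 seniors): C(7,0)·C(7,6) + C(7,1)·C(7,5) = 7 + 147 = 154.
Probability = 1 − 154/3003 = 2849/3003 = 37/39.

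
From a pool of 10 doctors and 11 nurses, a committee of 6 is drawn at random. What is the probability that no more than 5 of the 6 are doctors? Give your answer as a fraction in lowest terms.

1287/1292

Total selections: C(21,6) = 54264.
The complement is exactly 6 doctors: C(10,6)·C(11,0) = 210.
Probability = 1 − 210/54264 = 54054/54264 = 1287/1292.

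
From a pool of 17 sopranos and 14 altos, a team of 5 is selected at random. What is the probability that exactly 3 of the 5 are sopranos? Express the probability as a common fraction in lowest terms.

There are C(31,5) = 169911 ways to choose 5 from 31.
Selections with exactly 3 sopranos: choose 3 of the 17 sopranos and 2 of the 14 altos, C(17,3)·C(14,2) = 680·91 = 61880.
Probability = 61880/169911 = 8840/24273.

8840/24273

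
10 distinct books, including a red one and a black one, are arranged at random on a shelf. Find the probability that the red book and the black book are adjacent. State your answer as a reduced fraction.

1/5

There are 10! = 3628800 arrangements.
Treat the red book and the black book as a block: 9! arrangements of the blocks × 2 orders within the block = 2·362880 = 725760.
Probability = 725760/3628800 = 1/5.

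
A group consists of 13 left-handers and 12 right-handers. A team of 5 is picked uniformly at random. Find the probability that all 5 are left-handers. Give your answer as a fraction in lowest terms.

There are C(25,5) = 53130 possible selections.
Selections with all left-handers: C(13,5) = 1287.
Probability = 1287/53130 = 39/1610.

39/1610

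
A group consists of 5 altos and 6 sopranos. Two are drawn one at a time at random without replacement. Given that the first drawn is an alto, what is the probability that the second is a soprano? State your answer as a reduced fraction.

3/5

After removing one alto, 10 remain: 4 altos and 6 sopranos.
So the probability the next is a soprano is 6/10 = 3/5.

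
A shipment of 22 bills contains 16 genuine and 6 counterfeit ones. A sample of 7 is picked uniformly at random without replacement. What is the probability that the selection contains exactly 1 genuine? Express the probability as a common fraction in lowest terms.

1/10659

Total number of selections: C(22,7) = 170544.
Selections with exactly 1 genuine: choose 1 of the 16 genuine and 6 of the 6 counterfeit, C(16,1)·C(6,6) = 16·1 = 16.
Probability = 16/170544 = 1/10659.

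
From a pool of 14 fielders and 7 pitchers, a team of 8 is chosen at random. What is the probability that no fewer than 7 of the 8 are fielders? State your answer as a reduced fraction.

429/3230

Total selections: C(21,8) = 203490.
Favorable selections (no fewer than 7 fielders): C(14,7)·C(7,1) + C(14,8)·C(7,0) = 24024 + 3003 = 27027.
Probability = 27027/203490 = 429/3230.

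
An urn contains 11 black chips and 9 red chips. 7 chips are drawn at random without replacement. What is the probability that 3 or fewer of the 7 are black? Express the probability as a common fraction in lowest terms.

239/646

Total selections: C(20,7) = 77520.
Favorable selections (3 or fewer black): C(11,0)·C(9,7) + C(11,1)·C(9,6) + C(11,2)·C(9,5) + C(11,3)·C(9,4) = 36 + 924 + 6930 + 20790 = 28680.
Probability = 28680/77520 = 239/646.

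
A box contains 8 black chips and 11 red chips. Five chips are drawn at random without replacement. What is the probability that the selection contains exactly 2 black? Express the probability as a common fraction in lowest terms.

Total number of selections: C(19,5) = 11628.
Selections with exactly 2 black: choose 2 of the 8 black and 3 of the 11 red, C(8,2)·C(11,3) = 28·165 = 4620.
Probability = 4620/11628 = 385/969.

385/969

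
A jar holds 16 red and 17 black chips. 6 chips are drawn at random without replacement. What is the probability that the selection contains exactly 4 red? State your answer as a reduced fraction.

2210/9889

There are C(33,6) = 1107568 ways to choose 6 from 33.
Selections with exactly 4 red: choose 4 of the 16 red and 2 of the 17 black, C(16,4)·C(17,2) = 1820·136 = 247520.
Probability = 247520/1107568 = 2210/9889.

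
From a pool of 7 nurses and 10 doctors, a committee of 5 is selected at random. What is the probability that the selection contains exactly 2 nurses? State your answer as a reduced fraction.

90/221

There are C(17,5) = 6188 ways to choose 5 from 17.
Selections with exactly 2 nurses: choose 2 of the 7 nurses and 3 of the 10 doctors, C(7,2)·C(10,3) = 21·120 = 2520.
Probability = 2520/6188 = 90/221.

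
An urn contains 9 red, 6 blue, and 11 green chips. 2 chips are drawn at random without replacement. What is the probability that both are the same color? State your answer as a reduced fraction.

106/325

There are C(26,2) = 325 ways to draw 2 chips.
All same color: C(9,2) + C(6,2) + C(11,2) = 36 + 15 + 55 = 106.
Probability = 106/325.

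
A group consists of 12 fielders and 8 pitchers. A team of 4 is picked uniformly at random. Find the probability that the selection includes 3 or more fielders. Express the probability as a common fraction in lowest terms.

There are C(20,4) = 4845 ways to choose the 4.
Favorable selections (3 or more fielders): C(12,3)·C(8,1) + C(12,4)·C(8,0) = 1760 + 495 = 2255.
Probability = 2255/4845 = 451/969.

451/969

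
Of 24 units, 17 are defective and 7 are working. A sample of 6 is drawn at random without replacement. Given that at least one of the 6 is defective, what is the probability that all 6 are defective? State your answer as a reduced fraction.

8/87

Work in counts. Selections with at least one defective: C(24,6) − C(7,6) = 134596 − 7 = 134589.
Of those, selections where all 6 are defective: C(17,6) = 12376.
Conditional probability = 12376/134589 = 8/87.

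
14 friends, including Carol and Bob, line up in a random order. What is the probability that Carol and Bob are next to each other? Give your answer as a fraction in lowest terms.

1/7

There are 14! = 87178291200 arrangements.
Treat Carol and Bob as a block: 13! arrangements of the blocks × 2 orders within the block = 2·6227020800 = 12454041600.
Probability = 12454041600/87178291200 = 1/7.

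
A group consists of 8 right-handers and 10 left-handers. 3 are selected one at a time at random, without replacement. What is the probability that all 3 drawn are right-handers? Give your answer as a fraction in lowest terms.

Multiply the conditional probabilities at each draw: 8/18 · 7/17 · 6/16 = 336/4896 = 7/102.

7/102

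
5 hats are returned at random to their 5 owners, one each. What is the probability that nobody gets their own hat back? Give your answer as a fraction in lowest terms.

11/30

There are 5! = 120 assignments.
By inclusion-exclusion, assignments with no fixed points: C(5,0)·5! − C(5,1)·4! + C(5,2)·3! − C(5,3)·2! + C(5,4)·1! − C(5,5)·0! = 44.
Probability = 44/120 = 11/30.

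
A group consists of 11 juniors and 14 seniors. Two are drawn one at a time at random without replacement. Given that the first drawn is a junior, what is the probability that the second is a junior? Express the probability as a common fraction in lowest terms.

After removing one junior, 24 remain: 10 juniors and 14 seniors.
So the probability the next is a junior is 10/24 = 5/12.

5/12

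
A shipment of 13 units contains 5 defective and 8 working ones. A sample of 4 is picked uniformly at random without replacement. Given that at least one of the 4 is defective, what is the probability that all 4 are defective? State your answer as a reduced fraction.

Work in counts. Selections with at least one defective: C(13,4) − C(8,4) = 715 − 70 = 645.
Of those, selections where all 4 are defective: C(5,4) = 5.
Conditional probability = 5/645 = 1/129.

1/129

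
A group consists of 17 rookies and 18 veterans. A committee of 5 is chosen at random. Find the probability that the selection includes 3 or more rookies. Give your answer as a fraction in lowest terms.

2251/4774

Total selections: C(35,5) = 324632.
Favorable selections (3 or more rookies): C(17,3)·C(18,2) + C(17,4)·C(18,1) + C(17,5)·C(18,0) = 104040 + 42840 + 6188 = 153068.
Probability = 153068/324632 = 2251/4774.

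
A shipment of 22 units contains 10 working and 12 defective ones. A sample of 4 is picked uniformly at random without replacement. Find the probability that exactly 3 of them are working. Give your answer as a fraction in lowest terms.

There are C(22,4) = 7315 ways to choose 4 from 22.
Selections with exactly 3 working: choose 3 of the 10 working and 1 of the 12 defective, C(10,3)·C(12,1) = 120·12 = 1440.
Probability = 1440/7315 = 288/1463.

288/1463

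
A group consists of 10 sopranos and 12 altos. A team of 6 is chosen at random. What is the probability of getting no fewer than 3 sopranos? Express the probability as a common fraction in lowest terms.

1318/2261

Total selections: C(22,6) = 74613.
Count the complement (fewer than 3 sopranos): C(10,0)·C(12,6) + C(10,1)·C(12,5) + C(10,2)·C(12,4) = 924 + 7920 + 22275 = 31119.
Probability = 1 − 31119/74613 = 43494/74613 = 1318/2261.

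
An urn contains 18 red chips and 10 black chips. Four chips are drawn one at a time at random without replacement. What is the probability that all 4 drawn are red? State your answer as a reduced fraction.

Multiply the conditional probabilities at each draw: 18/28 · 17/27 · 16/26 · 15/25 = 73440/491400 = 68/455.

68/455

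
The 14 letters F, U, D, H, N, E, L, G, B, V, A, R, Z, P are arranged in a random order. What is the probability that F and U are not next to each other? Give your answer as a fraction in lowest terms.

6/7

There are 14! = 87178291200 arrangements.
Arrangements with F and U adjacent: 2·13! = 12454041600.
So not adjacent: 87178291200 − 12454041600 = 74724249600, probability 74724249600/87178291200 = 6/7.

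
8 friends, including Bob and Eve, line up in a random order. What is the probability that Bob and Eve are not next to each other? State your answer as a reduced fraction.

There are 8! = 40320 arrangements.
Arrangements with Bob and Eve adjacent: 2·7! = 10080.
So not adjacent: 40320 − 10080 = 30240, probability 30240/40320 = 3/4.

3/4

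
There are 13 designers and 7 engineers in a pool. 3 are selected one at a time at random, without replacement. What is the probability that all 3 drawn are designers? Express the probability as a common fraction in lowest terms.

143/570

Multiply the conditional probabilities at each draw: 13/20 · 12/19 · 11/18 = 1716/6840 = 143/570.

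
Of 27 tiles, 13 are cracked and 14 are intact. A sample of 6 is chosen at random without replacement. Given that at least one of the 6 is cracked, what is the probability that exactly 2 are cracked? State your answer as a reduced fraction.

182/683

Work in counts. Selections with at least one cracked: C(27,6) − C(14,6) = 296010 − 3003 = 293007.
Of those, selections where exactly 2 are cracked: C(13,2)·C(14,4) = 78·1001 = 78078.
Conditional probability = 78078/293007 = 182/683.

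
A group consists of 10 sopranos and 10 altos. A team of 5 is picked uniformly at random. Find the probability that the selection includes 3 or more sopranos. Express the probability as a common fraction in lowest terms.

1/2

There are C(20,5) = 15504 ways to choose the 5.
Favorable selections (3 or more sopranos): C(10,3)·C(10,2) + C(10,4)·C(10,1) + C(10,5)·C(10,0) = 5400 + 2100 + 252 = 7752.
Probability = 7752/15504 = 1/2.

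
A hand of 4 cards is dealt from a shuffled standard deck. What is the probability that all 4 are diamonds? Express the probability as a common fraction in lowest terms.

11/4165

There are C(52,4) = 270725 possible 4-card hands.
Hands that are all diamonds: C(13,4) = 715.
Probability = 715/270725 = 11/4165.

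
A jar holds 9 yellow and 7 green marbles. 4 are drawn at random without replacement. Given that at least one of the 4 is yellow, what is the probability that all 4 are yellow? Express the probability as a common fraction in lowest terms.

Work in counts. Selections with at least one yellow: C(16,4) − C(7,4) = 1820 − 35 = 1785.
Of those, selections where all 4 are yellow: C(9,4) = 126.
Conditional probability = 126/1785 = 6/85.

6/85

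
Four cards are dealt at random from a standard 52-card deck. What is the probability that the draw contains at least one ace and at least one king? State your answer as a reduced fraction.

1332/20825

There are C(52,4) = 270725 possible draws.
By inclusion-exclusion on the complements, draws missing all aces or all kings: C(48,4) + C(48,4) − C(44,4) = 194580 + 194580 − 135751 = 253409.
So draws with at least one of each: 270725 − 253409 = 17316, probability 17316/270725 = 1332/20825.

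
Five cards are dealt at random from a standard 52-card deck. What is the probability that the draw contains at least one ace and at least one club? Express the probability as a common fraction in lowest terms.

There are C(52,5) = 2598960 possible draws.
By inclusion-exclusion on the complements, draws missing all aces or all clubs: C(48,5) + C(39,5) − C(36,5) = 1712304 + 575757 − 376992 = 1911069.
So draws with at least one of each: 2598960 − 1911069 = 687891, probability 687891/2598960 = 229297/866320.

229297/866320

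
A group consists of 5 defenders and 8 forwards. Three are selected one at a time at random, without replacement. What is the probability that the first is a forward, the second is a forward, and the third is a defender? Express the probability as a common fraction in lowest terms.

Multiply the conditional probabilities at each draw: 8/13 · 7/12 · 5/11 = 280/1716 = 70/429.

70/429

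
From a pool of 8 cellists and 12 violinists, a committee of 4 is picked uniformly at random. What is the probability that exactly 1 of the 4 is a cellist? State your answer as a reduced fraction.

The sample space is all 4-subsets of the 20: C(20,4) = 4845.
Selections with exactly 1 cellist: choose 1 of the 8 cellists and 3 of the 12 violinists, C(8,1)·C(12,3) = 8·220 = 1760.
Probability = 1760/4845 = 352/969.

352/969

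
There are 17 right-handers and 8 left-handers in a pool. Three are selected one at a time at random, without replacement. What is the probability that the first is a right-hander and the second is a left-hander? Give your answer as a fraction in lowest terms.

17/75

Multiply the conditional probabilities at each draw: 17/25 · 8/24 = 136/600 = 17/75.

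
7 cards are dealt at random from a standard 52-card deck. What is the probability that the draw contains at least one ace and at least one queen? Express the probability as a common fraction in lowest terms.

3105873/16723070

There are C(52,7) = 133784560 possible draws.
By inclusion-exclusion on the complements, draws missing all aces or all queens: C(48,7) + C(48,7) − C(44,7) = 73629072 + 73629072 − 38320568 = 108937576.
So draws with at least one of each: 133784560 − 108937576 = 24846984, probability 24846984/133784560 = 3105873/16723070.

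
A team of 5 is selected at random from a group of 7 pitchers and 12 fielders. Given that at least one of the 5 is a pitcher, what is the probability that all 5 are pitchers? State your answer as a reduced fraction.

Work in counts. Selections with at least one pitcher: C(19,5) − C(12,5) = 11628 − 792 = 10836.
Of those, selections where all 5 are pitchers: C(7,5) = 21.
Conditional probability = 21/10836 = 1/516.

1/516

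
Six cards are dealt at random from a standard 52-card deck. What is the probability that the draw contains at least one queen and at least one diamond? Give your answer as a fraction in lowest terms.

There are C(52,6) = 20358520 possible draws.
By inclusion-exclusion on the complements, draws missing all queens or all diamonds: C(48,6) + C(39,6) − C(36,6) = 12271512 + 3262623 − 1947792 = 13586343.
So draws with at least one of each: 20358520 − 13586343 = 6772177, probability 6772177/20358520.

6772177/20358520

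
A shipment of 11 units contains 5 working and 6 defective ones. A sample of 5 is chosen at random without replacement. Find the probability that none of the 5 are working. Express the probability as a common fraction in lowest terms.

1/77

There are C(11,5) = 462 possible selections.
Selections with no working (all defective): C(6,5) = 6.
Probability = 6/462 = 1/77.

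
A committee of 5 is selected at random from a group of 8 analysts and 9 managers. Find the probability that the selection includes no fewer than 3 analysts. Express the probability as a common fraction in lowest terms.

193/442

Total selections: C(17,5) = 6188.
Favorable selections (no fewer than 3 analysts): C(8,3)·C(9,2) + C(8,4)·C(9,1) + C(8,5)·C(9,0) = 2016 + 630 + 56 = 2702.
Probability = 2702/6188 = 193/442.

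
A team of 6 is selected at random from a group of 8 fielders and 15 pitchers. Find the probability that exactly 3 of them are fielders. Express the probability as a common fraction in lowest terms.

3640/14421

The sample space is all 6-subsets of the 23: C(23,6) = 100947.
Selections with exactly 3 fielders: choose 3 of the 8 fielders and 3 of the 15 pitchers, C(8,3)·C(15,3) = 56·455 = 25480.
Probability = 25480/100947 = 3640/14421.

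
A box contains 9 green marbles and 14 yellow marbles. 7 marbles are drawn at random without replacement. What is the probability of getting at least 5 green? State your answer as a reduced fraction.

4226/81719

Total selections: C(23,7) = 245157.
Favorable selections (at least 5 green): C(9,5)·C(14,2) + C(9,6)·C(14,1) + C(9,7)·C(14,0) = 11466 + 1176 + 36 = 12678.
Probability = 12678/245157 = 4226/81719.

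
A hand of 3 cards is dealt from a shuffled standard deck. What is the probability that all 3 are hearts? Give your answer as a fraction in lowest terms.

There are C(52,3) = 22100 possible 3-card hands.
Hands that are all hearts: C(13,3) = 286.
Probability = 286/22100 = 11/850.

11/850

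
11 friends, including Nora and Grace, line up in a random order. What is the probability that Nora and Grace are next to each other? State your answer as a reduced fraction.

There are 11! = 39916800 arrangements.
Treat Nora and Grace as a block: 10! arrangements of the blocks × 2 orders within the block = 2·3628800 = 7257600.
Probability = 7257600/39916800 = 2/11.

2/11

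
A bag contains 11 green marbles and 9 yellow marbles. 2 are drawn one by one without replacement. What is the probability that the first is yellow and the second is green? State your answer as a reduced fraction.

Multiply the conditional probabilities at each draw: 9/20 · 11/19 = 99/380.

99/380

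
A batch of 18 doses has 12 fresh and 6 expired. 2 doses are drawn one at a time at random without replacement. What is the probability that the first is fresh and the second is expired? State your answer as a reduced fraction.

Multiply the conditional probabilities at each draw: 12/18 · 6/17 = 72/306 = 4/17.

4/17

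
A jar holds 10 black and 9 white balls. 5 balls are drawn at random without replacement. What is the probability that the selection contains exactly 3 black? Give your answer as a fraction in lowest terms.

Total number of selections: C(19,5) = 11628.
Selections with exactly 3 black: choose 3 of the 10 black and 2 of the 9 white, C(10,3)·C(9,2) = 120·36 = 4320.
Probability = 4320/11628 = 120/323.

120/323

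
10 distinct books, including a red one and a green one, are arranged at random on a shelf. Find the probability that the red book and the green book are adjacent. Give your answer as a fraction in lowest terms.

There are 10! = 3628800 arrangements.
Treat the red book and the green book as a block: 9! arrangements of the blocks × 2 orders within the block = 2·362880 = 725760.
Probability = 725760/3628800 = 1/5.

1/5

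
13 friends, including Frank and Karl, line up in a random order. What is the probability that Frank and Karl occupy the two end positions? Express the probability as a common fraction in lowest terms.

1/78

There are 13! = 6227020800 arrangements.
Place Frank and Karl at the ends in 2 ways, arrange the remaining 11 in 11! = 39916800 ways: 2·39916800 = 79833600.
Probability = 79833600/6227020800 = 1/78.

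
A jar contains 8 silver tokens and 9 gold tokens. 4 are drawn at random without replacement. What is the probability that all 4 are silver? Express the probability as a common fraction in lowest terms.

There are C(17,4) = 2380 possible selections.
Selections with all silver: C(8,4) = 70.
Probability = 70/2380 = 1/34.

1/34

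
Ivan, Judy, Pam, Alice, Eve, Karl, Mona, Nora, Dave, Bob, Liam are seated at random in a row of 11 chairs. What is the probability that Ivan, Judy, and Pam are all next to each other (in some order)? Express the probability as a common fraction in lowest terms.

There are 11! = 39916800 arrangements.
Treat the three as one block: 9! placements × 3! orders within the block = 362880·6 = 2177280.
Probability = 2177280/39916800 = 3/55.

3/55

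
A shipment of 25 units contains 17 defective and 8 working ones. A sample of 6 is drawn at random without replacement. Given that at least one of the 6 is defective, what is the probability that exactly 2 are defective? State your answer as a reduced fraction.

5/93

Work in counts. Selections with at least one defective: C(25,6) − C(8,6) = 177100 − 28 = 177072.
Of those, selections where exactly 2 are defective: C(17,2)·C(8,4) = 136·70 = 9520.
Conditional probability = 9520/177072 = 5/93.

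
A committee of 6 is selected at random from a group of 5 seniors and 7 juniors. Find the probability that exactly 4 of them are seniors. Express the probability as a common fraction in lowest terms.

5/44

There are C(12,6) = 924 ways to choose 6 from 12.
Selections with exactly 4 seniors: choose 4 of the 5 seniors and 2 of the 7 juniors, C(5,4)·C(7,2) = 5·21 = 105.
Probability = 105/924 = 5/44.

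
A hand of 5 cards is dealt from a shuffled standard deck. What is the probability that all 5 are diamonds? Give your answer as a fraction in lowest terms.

33/66640

There are C(52,5) = 2598960 possible 5-card hands.
Hands that are all diamonds: C(13,5) = 1287.
Probability = 1287/2598960 = 33/66640.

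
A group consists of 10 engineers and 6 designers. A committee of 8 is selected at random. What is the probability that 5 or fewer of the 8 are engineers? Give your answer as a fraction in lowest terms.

There are C(16,8) = 12870 ways to choose the 8.
Favorable selections (5 or fewer engineers): C(10,2)·C(6,6) + C(10,3)·C(6,5) + C(10,4)·C(6,4) + C(10,5)·C(6,3) = 45 + 720 + 3150 + 5040 = 8955.
Probability = 8955/12870 = 199/286.

199/286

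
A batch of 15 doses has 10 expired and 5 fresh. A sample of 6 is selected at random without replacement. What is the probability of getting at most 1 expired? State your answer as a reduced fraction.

2/1001

There are C(15,6) = 5005 ways to choose the 6.
Favorable selections (at most 1 expired): C(10,1)·C(5,5) = 10.
Probability = 10/5005 = 2/1001.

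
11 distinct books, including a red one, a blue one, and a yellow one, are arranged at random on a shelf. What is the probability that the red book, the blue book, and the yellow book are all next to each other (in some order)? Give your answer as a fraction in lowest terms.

There are 11! = 39916800 arrangements.
Treat the three as one block: 9! placements × 3! orders within the block = 362880·6 = 2177280.
Probability = 2177280/39916800 = 3/55.

3/55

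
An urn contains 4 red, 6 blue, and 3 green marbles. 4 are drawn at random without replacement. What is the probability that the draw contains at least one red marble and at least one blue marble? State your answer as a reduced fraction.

554/715

There are C(13,4) = 715 possible draws.
By inclusion-exclusion on the complements, draws missing all red or all blue: C(9,4) + C(7,4) − C(3,4) = 126 + 35 − 0 = 161.
So draws with at least one of each: 715 − 161 = 554, probability 554/715.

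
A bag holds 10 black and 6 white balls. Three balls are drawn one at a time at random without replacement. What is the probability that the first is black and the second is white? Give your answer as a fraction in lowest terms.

Multiply the conditional probabilities at each draw: 10/16 · 6/15 = 60/240 = 1/4.

1/4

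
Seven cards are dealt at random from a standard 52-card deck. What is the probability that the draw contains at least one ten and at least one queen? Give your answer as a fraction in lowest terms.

There are C(52,7) = 133784560 possible draws.
By inclusion-exclusion on the complements, draws missing all tens or all queens: C(48,7) + C(48,7) − C(44,7) = 73629072 + 73629072 − 38320568 = 108937576.
So draws with at least one of each: 133784560 − 108937576 = 24846984, probability 24846984/133784560 = 3105873/16723070.

3105873/16723070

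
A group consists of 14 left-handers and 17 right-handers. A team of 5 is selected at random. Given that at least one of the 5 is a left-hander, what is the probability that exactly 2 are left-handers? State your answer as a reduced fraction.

8840/23389

Work in counts. Selections with at least one left-hander: C(31,5) − C(17,5) = 169911 − 6188 = 163723.
Of those, selections where exactly 2 are left-handers: C(14,2)·C(17,3) = 91·680 = 61880.
Conditional probability = 61880/163723 = 8840/23389.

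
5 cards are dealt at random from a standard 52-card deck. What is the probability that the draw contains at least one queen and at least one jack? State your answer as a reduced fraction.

6509/64974

There are C(52,5) = 2598960 possible draws.
By inclusion-exclusion on the complements, draws missing all queens or all jacks: C(48,5) + C(48,5) − C(44,5) = 1712304 + 1712304 − 1086008 = 2338600.
So draws with at least one of each: 2598960 − 2338600 = 260360, probability 260360/2598960 = 6509/64974.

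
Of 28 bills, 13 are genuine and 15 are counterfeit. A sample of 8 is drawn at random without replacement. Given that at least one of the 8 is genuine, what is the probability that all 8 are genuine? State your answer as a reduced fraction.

Work in counts. Selections with at least one genuine: C(28,8) − C(15,8) = 3108105 − 6435 = 3101670.
Of those, selections where all 8 are genuine: C(13,8) = 1287.
Conditional probability = 1287/3101670 = 1/2410.

1/2410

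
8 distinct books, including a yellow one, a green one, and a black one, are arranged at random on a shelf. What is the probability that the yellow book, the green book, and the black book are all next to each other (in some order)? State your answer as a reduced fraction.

There are 8! = 40320 arrangements.
Treat the three as one block: 6! placements × 3! orders within the block = 720·6 = 4320.
Probability = 4320/40320 = 3/28.

3/28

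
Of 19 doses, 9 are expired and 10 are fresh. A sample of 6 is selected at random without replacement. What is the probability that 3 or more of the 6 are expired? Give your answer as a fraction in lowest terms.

407/646

There are C(19,6) = 27132 ways to choose the 6.
Count the complement (fewer than 3 expired): C(9,0)·C(10,6) + C(9,1)·C(10,5) + C(9,2)·C(10,4) = 210 + 2268 + 7560 = 10038.
Probability = 1 − 10038/27132 = 17094/27132 = 407/646.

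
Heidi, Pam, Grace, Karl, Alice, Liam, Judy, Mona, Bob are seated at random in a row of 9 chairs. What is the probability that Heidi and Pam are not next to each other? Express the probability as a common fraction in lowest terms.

7/9

There are 9! = 362880 arrangements.
Arrangements with Heidi and Pam adjacent: 2·8! = 80640.
So not adjacent: 362880 − 80640 = 282240, probability 282240/362880 = 7/9.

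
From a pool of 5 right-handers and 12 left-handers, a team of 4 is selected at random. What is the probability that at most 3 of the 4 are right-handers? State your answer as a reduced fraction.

Total selections: C(17,4) = 2380.
The complement is exactly 4 right-handers: C(5,4)·C(12,0) = 5.
Probability = 1 − 5/2380 = 2375/2380 = 475/476.

475/476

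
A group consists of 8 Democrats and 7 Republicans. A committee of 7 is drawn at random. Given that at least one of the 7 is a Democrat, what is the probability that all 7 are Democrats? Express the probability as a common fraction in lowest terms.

Work in counts. Selections with at least one Democrat: C(15,7) − C(7,7) = 6435 − 1 = 6434.
Of those, selections where all 7 are Democrats: C(8,7) = 8.
Conditional probability = 8/6434 = 4/3217.

4/3217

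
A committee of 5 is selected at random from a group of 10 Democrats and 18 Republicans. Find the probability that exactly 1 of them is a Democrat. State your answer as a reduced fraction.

85/273

Total number of selections: C(28,5) = 98280.
Selections with exactly 1 Democrat: choose 1 of the 10 Democrats and 4 of the 18 Republicans, C(10,1)·C(18,4) = 10·3060 = 30600.
Probability = 30600/98280 = 85/273.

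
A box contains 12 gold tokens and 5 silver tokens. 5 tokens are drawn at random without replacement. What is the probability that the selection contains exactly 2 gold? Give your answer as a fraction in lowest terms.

165/1547

Total number of selections: C(17,5) = 6188.
Selections with exactly 2 gold: choose 2 of the 12 gold and 3 of the 5 silver, C(12,2)·C(5,3) = 66·10 = 660.
Probability = 660/6188 = 165/1547.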